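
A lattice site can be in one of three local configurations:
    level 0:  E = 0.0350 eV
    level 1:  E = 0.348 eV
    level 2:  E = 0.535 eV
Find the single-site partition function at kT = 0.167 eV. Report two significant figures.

Z = 0.98

Eᵢ/kT = 0.2096, 2.084, 3.204.
Z = Σ e^(−Eᵢ/kT) = e^(−0.2096) + e^(−2.084) + e^(−3.204) = 0.8109 + 0.1244 + 0.04060 = 0.9759.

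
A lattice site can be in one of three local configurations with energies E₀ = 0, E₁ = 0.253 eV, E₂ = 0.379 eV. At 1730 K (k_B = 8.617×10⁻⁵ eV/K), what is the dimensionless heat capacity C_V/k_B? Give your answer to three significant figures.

k_BT = 8.617×10⁻⁵ × 1730 K = 0.14907 eV.
Eᵢ/kT = 0, 1.6972, 2.5424.
Z = Σ e^(−Eᵢ/kT) = e^(−0) + e^(−1.6972) + e^(−2.5424) = 1.0000 + 0.18320 + 0.078677 = 1.2619.
⟨E⟩ = 0.060360 eV, ⟨E²⟩ = 0.018248 eV².
C_V/k_B = (⟨E²⟩ − ⟨E⟩²)/(kT)² = (0.018248 − 0.0036433)/0.022222 = 0.657.

0.657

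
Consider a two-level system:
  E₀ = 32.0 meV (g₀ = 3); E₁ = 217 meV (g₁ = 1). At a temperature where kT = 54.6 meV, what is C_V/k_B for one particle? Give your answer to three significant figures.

Eᵢ/kT = 0.58608, 3.9744.
Z = Σ gᵢe^(−Eᵢ/kT) = 3·e^(−0.58608) + 1·e^(−3.9744) = 1.6695 + 0.018791 = 1.6883.
⟨E⟩ = 34.059 meV, ⟨E²⟩ = 1536.7 meV².
C_V/k_B = (⟨E²⟩ − ⟨E⟩²)/(kT)² = (1536.7 − 1160.0)/2981.2 = 0.126.

0.126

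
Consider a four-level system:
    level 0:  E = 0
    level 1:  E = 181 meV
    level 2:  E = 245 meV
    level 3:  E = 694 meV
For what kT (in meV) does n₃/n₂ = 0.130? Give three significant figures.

n₃/n₂ = exp[−(E₃−E₂)/kT] = 0.130.
⇒ (E₃−E₂)/kT = ln(1/0.130) = ln(7.6923) = 2.0402.
kT = 449 meV / 2.0402 = 220 meV.

220 meV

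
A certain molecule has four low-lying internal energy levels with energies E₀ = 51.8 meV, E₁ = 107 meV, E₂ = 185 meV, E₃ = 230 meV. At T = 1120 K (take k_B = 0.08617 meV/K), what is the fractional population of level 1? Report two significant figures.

k_BT = 0.08617 × 1120 K = 96.51 meV.
Eᵢ/kT = 0.5367, 1.109, 1.917, 2.383.
Z = Σ e^(−Eᵢ/kT) = e^(−0.5367) + e^(−1.109) + e^(−1.917) + e^(−2.383) = 0.5847 + 0.3299 + 0.1470 + 0.09227 = 1.154.
P₁ = e^(−E₁/kT) / Z = 0.3299/1.154 = 0.29.

0.29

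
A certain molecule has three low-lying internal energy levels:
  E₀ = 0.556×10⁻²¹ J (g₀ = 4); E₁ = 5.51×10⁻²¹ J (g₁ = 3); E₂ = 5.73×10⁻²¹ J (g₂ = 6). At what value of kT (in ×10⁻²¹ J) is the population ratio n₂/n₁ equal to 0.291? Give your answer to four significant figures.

0.1141 ×10⁻²¹ J

n₂/n₁ = (g₂/g₁) exp[−(E₂−E₁)/kT] = 0.291.
⇒ (E₂−E₁)/kT = ln((6/3)/0.291) = ln(6.87285) = 1.92758.
kT = 0.22 ×10⁻²¹ J / 1.92758 = 0.1141 ×10⁻²¹ J.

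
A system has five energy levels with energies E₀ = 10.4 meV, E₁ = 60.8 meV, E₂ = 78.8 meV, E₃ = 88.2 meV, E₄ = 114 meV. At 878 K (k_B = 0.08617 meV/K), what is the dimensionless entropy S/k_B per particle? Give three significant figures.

1.49

k_BT = 0.08617 × 878 K = 75.657 meV.
Eᵢ/kT = 0.13746, 0.80363, 1.0415, 1.1658, 1.5068.
Z = Σ e^(−Eᵢ/kT) = e^(−0.13746) + e^(−0.80363) + e^(−1.0415) + e^(−1.1658) + e^(−1.5068) = 0.87157 + 0.44770 + 0.35292 + 0.31167 + 0.22162 = 2.2055.
⟨E⟩ = Σ EᵢPᵢ = 52.981 meV.
S/k_B = ln Z + ⟨E⟩/kT = ln(2.2055) + 52.981/75.657 = 0.79095 + 0.70028 = 1.49.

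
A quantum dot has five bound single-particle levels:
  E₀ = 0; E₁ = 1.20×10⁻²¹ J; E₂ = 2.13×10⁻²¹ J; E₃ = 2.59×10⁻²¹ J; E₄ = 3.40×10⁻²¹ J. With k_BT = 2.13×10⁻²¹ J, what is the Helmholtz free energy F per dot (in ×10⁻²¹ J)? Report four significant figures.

-1.897 ×10⁻²¹ J

Eᵢ/kT = 0, 0.563380, 1.00000, 1.21596, 1.59624.
Z = Σ e^(−Eᵢ/kT) = e^(−0) + e^(−0.563380) + e^(−1.00000) + e^(−1.21596) + e^(−1.59624) = 1.00000 + 0.569282 + 0.367879 + 0.296425 + 0.202657 = 2.43624.
F = −kT ln Z = −2.13 × ln(2.43624) = −2.13 × 0.890456 = -1.897 ×10⁻²¹ J.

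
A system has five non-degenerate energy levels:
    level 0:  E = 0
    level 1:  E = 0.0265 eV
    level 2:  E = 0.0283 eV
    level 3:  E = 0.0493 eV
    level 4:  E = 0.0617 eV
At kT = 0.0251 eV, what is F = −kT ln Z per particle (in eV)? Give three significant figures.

Eᵢ/kT = 0, 1.0558, 1.1275, 1.9641, 2.4582.
Z = Σ e^(−Eᵢ/kT) = e^(−0) + e^(−1.0558) + e^(−1.1275) + e^(−1.9641) + e^(−2.4582) = 1.0000 + 0.34791 + 0.32384 + 0.14028 + 0.085589 = 1.8976.
F = −kT ln Z = −0.0251 × ln(1.8976) = −0.0251 × 0.64059 = -0.0161 eV.

-0.0161 eV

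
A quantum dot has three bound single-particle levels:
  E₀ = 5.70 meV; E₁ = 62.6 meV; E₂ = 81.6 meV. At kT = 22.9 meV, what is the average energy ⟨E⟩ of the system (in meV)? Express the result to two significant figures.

Eᵢ/kT = 0.2489, 2.734, 3.563.
Z = Σ e^(−Eᵢ/kT) = e^(−0.2489) + e^(−2.734) + e^(−3.563) = 0.7797 + 0.06496 + 0.02835 = 0.8730.
⟨E⟩ = Σ Eᵢ e^(−Eᵢ/kT) / Z = (5.70·0.7797 + 62.6·0.06496 + 81.6·0.02835) / 0.8730 = 12 meV.

12 meV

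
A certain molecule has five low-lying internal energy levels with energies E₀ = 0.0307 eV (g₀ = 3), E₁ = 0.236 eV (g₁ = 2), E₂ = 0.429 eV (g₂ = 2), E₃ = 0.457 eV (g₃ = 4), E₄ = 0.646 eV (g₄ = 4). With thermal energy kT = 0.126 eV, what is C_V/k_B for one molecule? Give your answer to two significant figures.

0.97

Eᵢ/kT = 0.2437, 1.873, 3.405, 3.627, 5.127.
Z = Σ gᵢe^(−Eᵢ/kT) = 3·e^(−0.2437) + 2·e^(−1.873) + 2·e^(−3.405) + 4·e^(−3.627) + 4·e^(−5.127) = 2.351 + 0.3073 + 0.06641 + 0.1064 + 0.02374 = 2.855.
⟨E⟩ = 0.08306 eV, ⟨E²⟩ = 0.02231 eV².
C_V/k_B = (⟨E²⟩ − ⟨E⟩²)/(kT)² = (0.02231 − 0.006899)/0.01588 = 0.97.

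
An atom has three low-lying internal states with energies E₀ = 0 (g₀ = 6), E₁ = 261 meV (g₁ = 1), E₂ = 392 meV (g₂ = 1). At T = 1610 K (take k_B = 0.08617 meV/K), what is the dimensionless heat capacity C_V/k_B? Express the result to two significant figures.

k_BT = 0.08617 × 1610 K = 138.7 meV.
Eᵢ/kT = 0, 1.882, 2.826.
Z = Σ gᵢe^(−Eᵢ/kT) = 6·e^(−0) + 1·e^(−1.882) + 1·e^(−2.826) = 6.000 + 0.1523 + 0.05925 = 6.212.
⟨E⟩ = 10.14 meV, ⟨E²⟩ = 3136 meV².
C_V/k_B = (⟨E²⟩ − ⟨E⟩²)/(kT)² = (3136 − 102.8)/19240 = 0.16.

0.16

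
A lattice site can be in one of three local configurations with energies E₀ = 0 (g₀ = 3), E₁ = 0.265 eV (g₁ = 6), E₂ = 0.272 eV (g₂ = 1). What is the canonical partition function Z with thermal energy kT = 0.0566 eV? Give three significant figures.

Z = 3.06

Eᵢ/kT = 0, 4.6820, 4.8057.
Z = Σ gᵢe^(−Eᵢ/kT) = 3·e^(−0) + 6·e^(−4.6820) + 1·e^(−4.8057) = 3.0000 + 0.055563 + 0.0081830 = 3.0637.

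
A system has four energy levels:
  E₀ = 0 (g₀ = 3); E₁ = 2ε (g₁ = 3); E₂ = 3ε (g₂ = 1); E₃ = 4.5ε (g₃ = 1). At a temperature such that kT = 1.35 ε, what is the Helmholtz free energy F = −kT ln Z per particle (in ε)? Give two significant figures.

-1.8 ε

Eᵢ/kT = 0, 1.481, 2.222, 3.333.
Z = Σ gᵢe^(−Eᵢ/kT) = 3·e^(−0) + 3·e^(−1.481) + 1·e^(−2.222) + 1·e^(−3.333) = 3.000 + 0.6822 + 0.1084 + 0.03569 = 3.826.
F = −kT ln Z = −1.35 × ln(3.826) = −1.35 × 1.342 = -1.8 ε.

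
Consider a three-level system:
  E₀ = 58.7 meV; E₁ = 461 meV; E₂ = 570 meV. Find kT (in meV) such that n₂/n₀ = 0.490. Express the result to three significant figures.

717 meV

n₂/n₀ = exp[−(E₂−E₀)/kT] = 0.490.
⇒ (E₂−E₀)/kT = ln(1/0.490) = ln(2.0408) = 0.71334.
kT = 511.3 meV / 0.71334 = 717 meV.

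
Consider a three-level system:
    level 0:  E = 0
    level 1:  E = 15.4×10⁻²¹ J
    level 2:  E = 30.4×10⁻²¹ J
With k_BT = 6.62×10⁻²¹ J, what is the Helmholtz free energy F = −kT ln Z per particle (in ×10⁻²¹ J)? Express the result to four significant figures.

Eᵢ/kT = 0, 2.32628, 4.59215.
Z = Σ e^(−Eᵢ/kT) = e^(−0) + e^(−2.32628) + e^(−4.59215) = 1.00000 + 0.0976584 + 0.0101311 = 1.10779.
F = −kT ln Z = −6.62 × ln(1.10779) = −6.62 × 0.102367 = -0.6777 ×10⁻²¹ J.

-0.6777 ×10⁻²¹ J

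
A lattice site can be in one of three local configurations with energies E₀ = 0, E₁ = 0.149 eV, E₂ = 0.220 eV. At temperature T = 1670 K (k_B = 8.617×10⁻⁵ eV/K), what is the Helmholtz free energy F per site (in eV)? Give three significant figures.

-0.0651 eV

k_BT = 8.617×10⁻⁵ × 1670 K = 0.14390 eV.
Eᵢ/kT = 0, 1.0354, 1.5288.
Z = Σ e^(−Eᵢ/kT) = e^(−0) + e^(−1.0354) + e^(−1.5288) = 1.0000 + 0.35508 + 0.21680 = 1.5719.
F = −kT ln Z = −0.14390 × ln(1.5719) = −0.14390 × 0.45229 = -0.0651 eV.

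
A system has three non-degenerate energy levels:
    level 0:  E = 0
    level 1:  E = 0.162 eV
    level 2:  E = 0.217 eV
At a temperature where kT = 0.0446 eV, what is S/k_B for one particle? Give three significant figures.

0.163

Eᵢ/kT = 0, 3.6323, 4.8655.
Z = Σ e^(−Eᵢ/kT) = e^(−0) + e^(−3.6323) + e^(−4.8655) = 1.0000 + 0.026455 + 0.0077080 = 1.0342.
⟨E⟩ = Σ EᵢPᵢ = 0.0057613 eV.
S/k_B = ln Z + ⟨E⟩/kT = ln(1.0342) + 0.0057613/0.0446 = 0.033628 + 0.12918 = 0.163.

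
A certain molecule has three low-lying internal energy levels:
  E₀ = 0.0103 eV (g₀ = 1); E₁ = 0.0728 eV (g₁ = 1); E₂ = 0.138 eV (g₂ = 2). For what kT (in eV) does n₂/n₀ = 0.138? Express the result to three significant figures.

n₂/n₀ = (g₂/g₀) exp[−(E₂−E₀)/kT] = 0.138.
⇒ (E₂−E₀)/kT = ln((2/1)/0.138) = ln(14.493) = 2.6737.
kT = 0.1277 eV / 2.6737 = 0.0478 eV.

0.0478 eV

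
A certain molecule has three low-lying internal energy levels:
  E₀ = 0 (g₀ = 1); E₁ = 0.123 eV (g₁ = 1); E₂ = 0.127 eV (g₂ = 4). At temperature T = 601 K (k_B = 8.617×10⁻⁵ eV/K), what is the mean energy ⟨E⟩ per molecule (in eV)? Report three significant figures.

k_BT = 8.617×10⁻⁵ × 601 K = 0.051788 eV.
Eᵢ/kT = 0, 2.3751, 2.4523.
Z = Σ gᵢe^(−Eᵢ/kT) = 1·e^(−0) + 1·e^(−2.3751) + 4·e^(−2.4523) = 1.0000 + 0.093005 + 0.34438 = 1.4374.
⟨E⟩ = Σ Eᵢ gᵢe^(−Eᵢ/kT) / Z = (0·1.0000 + 0.123·0.093005 + 0.127·0.34438) / 1.4374 = 0.0384 eV.

0.0384 eV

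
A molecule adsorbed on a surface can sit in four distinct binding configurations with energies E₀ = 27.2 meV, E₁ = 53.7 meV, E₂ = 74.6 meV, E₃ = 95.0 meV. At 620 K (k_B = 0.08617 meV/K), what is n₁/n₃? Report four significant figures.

2.166

k_BT = 0.08617 × 620 K = 53.4254 meV.
n₁/n₃ = exp[−(E₁−E₃)/kT] = exp(−(-41.3 meV)/(53.4254 meV)) = exp(0.773041) = 2.166.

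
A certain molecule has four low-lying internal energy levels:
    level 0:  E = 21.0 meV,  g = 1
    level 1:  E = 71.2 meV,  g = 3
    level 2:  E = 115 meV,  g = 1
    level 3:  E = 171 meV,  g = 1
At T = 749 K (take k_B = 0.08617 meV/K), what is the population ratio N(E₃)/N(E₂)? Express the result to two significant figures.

k_BT = 0.08617 × 749 K = 64.54 meV.
n₃/n₂ = (g₃/g₂) exp[−(E₃−E₂)/kT] = (1/1) × exp(−(56 meV)/(64.54 meV)) = (1/1) × exp(-0.8677) = 0.42.

0.42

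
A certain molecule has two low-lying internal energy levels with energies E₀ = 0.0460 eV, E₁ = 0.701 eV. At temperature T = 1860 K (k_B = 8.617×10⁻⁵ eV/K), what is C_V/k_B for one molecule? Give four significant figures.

k_BT = 8.617×10⁻⁵ × 1860 K = 0.160276 eV.
Eᵢ/kT = 0.287005, 4.37371.
Z = Σ e^(−Eᵢ/kT) = e^(−0.287005) + e^(−4.37371) = 0.750508 + 0.0126044 = 0.763112.
⟨E⟩ = 0.0568187 eV, ⟨E²⟩ = 0.0101976 eV².
C_V/k_B = (⟨E²⟩ − ⟨E⟩²)/(kT)² = (0.0101976 − 0.00322836)/0.0256884 = 0.2713.

0.2713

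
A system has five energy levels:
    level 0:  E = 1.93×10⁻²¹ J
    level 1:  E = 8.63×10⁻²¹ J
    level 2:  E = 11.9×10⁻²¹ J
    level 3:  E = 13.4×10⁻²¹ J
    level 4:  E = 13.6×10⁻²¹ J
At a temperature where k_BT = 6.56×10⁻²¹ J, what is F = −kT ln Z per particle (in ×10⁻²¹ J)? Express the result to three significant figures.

-2.36 ×10⁻²¹ J

Eᵢ/kT = 0.29421, 1.3155, 1.8140, 2.0427, 2.0732.
Z = Σ e^(−Eᵢ/kT) = e^(−0.29421) + e^(−1.3155) + e^(−1.8140) + e^(−2.0427) + e^(−2.0732) = 0.74512 + 0.26834 + 0.16300 + 0.12968 + 0.12578 = 1.4319.
F = −kT ln Z = −6.56 × ln(1.4319) = −6.56 × 0.35900 = -2.36 ×10⁻²¹ J.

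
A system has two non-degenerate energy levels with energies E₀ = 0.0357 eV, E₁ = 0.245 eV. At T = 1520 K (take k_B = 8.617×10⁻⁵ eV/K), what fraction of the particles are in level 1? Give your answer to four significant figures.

0.1683

k_BT = 8.617×10⁻⁵ × 1520 K = 0.130978 eV.
Eᵢ/kT = 0.272565, 1.87054.
Z = Σ e^(−Eᵢ/kT) = e^(−0.272565) + e^(−1.87054) = 0.761424 + 0.154040 = 0.915464.
P₁ = e^(−E₁/kT) / Z = 0.154040/0.915464 = 0.1683.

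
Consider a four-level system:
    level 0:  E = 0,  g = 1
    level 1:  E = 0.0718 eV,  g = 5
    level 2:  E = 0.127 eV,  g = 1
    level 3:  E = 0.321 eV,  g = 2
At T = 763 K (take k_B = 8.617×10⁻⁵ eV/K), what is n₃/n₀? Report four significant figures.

k_BT = 8.617×10⁻⁵ × 763 K = 0.0657477 eV.
n₃/n₀ = (g₃/g₀) exp[−(E₃−E₀)/kT] = (2/1) × exp(−(0.321 eV)/(0.0657477 eV)) = (2/1) × exp(-4.88230) = 0.01516.

0.01516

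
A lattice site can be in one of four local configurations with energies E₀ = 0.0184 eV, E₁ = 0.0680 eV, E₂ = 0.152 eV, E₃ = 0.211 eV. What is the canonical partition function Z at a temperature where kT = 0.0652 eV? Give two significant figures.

Z = 1.2

Eᵢ/kT = 0.2822, 1.043, 2.331, 3.236.
Z = Σ e^(−Eᵢ/kT) = e^(−0.2822) + e^(−1.043) + e^(−2.331) + e^(−3.236) = 0.7541 + 0.3524 + 0.09720 + 0.03932 = 1.243.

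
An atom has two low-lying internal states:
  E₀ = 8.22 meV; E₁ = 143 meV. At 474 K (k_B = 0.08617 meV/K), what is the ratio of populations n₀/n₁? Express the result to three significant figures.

27.1

k_BT = 0.08617 × 474 K = 40.845 meV.
n₀/n₁ = exp[−(E₀−E₁)/kT] = exp(−(-134.78 meV)/(40.845 meV)) = exp(3.2998) = 27.1.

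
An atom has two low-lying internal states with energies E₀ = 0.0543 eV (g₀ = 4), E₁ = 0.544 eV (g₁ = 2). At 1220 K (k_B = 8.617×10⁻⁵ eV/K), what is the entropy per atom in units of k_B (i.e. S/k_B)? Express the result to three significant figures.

k_BT = 8.617×10⁻⁵ × 1220 K = 0.10513 eV.
Eᵢ/kT = 0.51650, 5.1745.
Z = Σ gᵢe^(−Eᵢ/kT) = 4·e^(−0.51650) + 2·e^(−5.1745) = 2.3864 + 0.011318 = 2.3977.
⟨E⟩ = Σ EᵢPᵢ = 0.056612 eV.
S/k_B = ln Z + ⟨E⟩/kT = ln(2.3977) + 0.056612/0.10513 = 0.87451 + 0.53850 = 1.41.

1.41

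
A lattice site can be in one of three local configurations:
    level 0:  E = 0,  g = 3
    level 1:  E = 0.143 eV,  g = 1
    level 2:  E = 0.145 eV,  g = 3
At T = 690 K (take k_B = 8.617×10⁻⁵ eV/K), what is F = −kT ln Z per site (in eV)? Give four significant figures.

k_BT = 8.617×10⁻⁵ × 690 K = 0.0594573 eV.
Eᵢ/kT = 0, 2.40509, 2.43872.
Z = Σ gᵢe^(−Eᵢ/kT) = 3·e^(−0) + 1·e^(−2.40509) + 3·e^(−2.43872) = 3.00000 + 0.0902574 + 0.261817 = 3.35207.
F = −kT ln Z = −0.0594573 × ln(3.35207) = −0.0594573 × 1.20958 = -0.07192 eV.

-0.07192 eV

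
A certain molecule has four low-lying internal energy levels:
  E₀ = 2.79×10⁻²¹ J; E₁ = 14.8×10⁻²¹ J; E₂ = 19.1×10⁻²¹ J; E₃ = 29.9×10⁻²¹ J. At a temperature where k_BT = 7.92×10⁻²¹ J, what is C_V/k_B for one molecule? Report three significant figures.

0.772

Eᵢ/kT = 0.35227, 1.8687, 2.4116, 3.7753.
Z = Σ e^(−Eᵢ/kT) = e^(−0.35227) + e^(−1.8687) + e^(−2.4116) + e^(−3.7753) = 0.70309 + 0.15432 + 0.089672 + 0.022930 = 0.97001.
⟨E⟩ = 6.8493, ⟨E²⟩ = 95.348.
C_V/k_B = (⟨E²⟩ − ⟨E⟩²)/(kT)² = (95.348 − 46.913)/62.726 = 0.772.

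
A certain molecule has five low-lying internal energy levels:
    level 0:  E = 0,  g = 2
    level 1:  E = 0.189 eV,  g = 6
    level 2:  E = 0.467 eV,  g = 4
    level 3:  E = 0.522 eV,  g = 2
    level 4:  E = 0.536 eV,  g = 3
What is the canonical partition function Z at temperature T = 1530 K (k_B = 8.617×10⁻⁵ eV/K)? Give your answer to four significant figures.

Z = 3.636

k_BT = 8.617×10⁻⁵ × 1530 K = 0.131840 eV.
Eᵢ/kT = 0, 1.43356, 3.54217, 3.95934, 4.06553.
Z = Σ gᵢe^(−Eᵢ/kT) = 2·e^(−0) + 6·e^(−1.43356) + 4·e^(−3.54217) + 2·e^(−3.95934) + 3·e^(−4.06553) = 2.00000 + 1.43075 + 0.115802 + 0.0381514 + 0.0514617 = 3.63617.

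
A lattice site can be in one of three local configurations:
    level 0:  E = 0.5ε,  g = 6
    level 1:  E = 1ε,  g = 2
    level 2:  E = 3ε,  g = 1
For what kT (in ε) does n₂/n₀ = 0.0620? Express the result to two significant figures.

2.5 ε

n₂/n₀ = (g₂/g₀) exp[−(E₂−E₀)/kT] = 0.0620.
⇒ (E₂−E₀)/kT = ln((1/6)/0.0620) = ln(2.688) = 0.9888.
kT = 2.5ε / 0.9888 = 2.5 ε.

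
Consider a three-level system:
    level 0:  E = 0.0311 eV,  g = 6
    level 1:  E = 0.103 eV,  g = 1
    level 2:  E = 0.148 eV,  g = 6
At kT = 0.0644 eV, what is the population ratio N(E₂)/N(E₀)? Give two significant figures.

n₂/n₀ = (g₂/g₀) exp[−(E₂−E₀)/kT] = (6/6) × exp(−(0.1169 eV)/(0.0644 eV)) = (6/6) × exp(-1.815) = 0.16.

0.16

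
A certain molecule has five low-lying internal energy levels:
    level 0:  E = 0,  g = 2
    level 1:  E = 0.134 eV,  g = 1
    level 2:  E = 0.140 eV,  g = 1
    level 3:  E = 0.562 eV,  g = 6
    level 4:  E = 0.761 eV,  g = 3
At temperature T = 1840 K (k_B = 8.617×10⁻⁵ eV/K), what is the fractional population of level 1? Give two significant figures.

0.14

k_BT = 8.617×10⁻⁵ × 1840 K = 0.1586 eV.
Eᵢ/kT = 0, 0.8449, 0.8827, 3.544, 4.798.
Z = Σ gᵢe^(−Eᵢ/kT) = 2·e^(−0) + 1·e^(−0.8449) + 1·e^(−0.8827) + 6·e^(−3.544) + 3·e^(−4.798) = 2.000 + 0.4296 + 0.4137 + 0.1734 + 0.02474 = 3.041.
P₁ = g₁ e^(−E₁/kT) / Z = 0.4296/3.041 = 0.14.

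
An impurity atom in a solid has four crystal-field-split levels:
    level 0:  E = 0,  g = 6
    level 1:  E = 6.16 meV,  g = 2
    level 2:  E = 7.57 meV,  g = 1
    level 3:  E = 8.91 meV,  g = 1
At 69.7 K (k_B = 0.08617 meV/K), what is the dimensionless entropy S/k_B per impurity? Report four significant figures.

2.176

k_BT = 0.08617 × 69.7 K = 6.00605 meV.
Eᵢ/kT = 0, 1.02563, 1.26040, 1.48350.
Z = Σ gᵢe^(−Eᵢ/kT) = 6·e^(−0) + 2·e^(−1.02563) + 1·e^(−1.26040) + 1·e^(−1.48350) = 6.00000 + 0.717141 + 0.283541 + 0.226842 = 7.22752.
⟨E⟩ = Σ EᵢPᵢ = 1.18784 meV.
S/k_B = ln Z + ⟨E⟩/kT = ln(7.22752) + 1.18784/6.00605 = 1.97790 + 0.197774 = 2.176.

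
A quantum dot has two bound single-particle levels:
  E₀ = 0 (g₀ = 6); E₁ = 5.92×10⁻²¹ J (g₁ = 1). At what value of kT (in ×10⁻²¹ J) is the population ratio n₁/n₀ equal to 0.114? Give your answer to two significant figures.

16 ×10⁻²¹ J

n₁/n₀ = (g₁/g₀) exp[−(E₁−E₀)/kT] = 0.114.
⇒ (E₁−E₀)/kT = ln((1/6)/0.114) = ln(1.462) = 0.3798.
kT = 5.92 ×10⁻²¹ J / 0.3798 = 16 ×10⁻²¹ J.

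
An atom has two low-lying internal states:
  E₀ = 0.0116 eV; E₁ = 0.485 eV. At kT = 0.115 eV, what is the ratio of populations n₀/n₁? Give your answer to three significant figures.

n₀/n₁ = exp[−(E₀−E₁)/kT] = exp(−(-0.4734 eV)/(0.115 eV)) = exp(4.1165) = 61.3.

61.3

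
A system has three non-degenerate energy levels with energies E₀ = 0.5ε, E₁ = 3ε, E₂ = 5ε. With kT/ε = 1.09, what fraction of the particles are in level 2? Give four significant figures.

0.01442

Eᵢ/kT = 0.458716, 2.75229, 4.58716.
Z = Σ e^(−Eᵢ/kT) = e^(−0.458716) + e^(−2.75229) + e^(−4.58716) = 0.632095 + 0.0637816 + 0.0101817 = 0.706058.
P₂ = e^(−E₂/kT) / Z = 0.0101817/0.706058 = 0.01442.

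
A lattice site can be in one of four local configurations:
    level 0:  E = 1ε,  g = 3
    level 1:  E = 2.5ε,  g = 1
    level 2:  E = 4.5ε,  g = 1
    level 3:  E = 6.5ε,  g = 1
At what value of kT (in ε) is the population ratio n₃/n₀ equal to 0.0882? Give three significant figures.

4.14 ε

n₃/n₀ = (g₃/g₀) exp[−(E₃−E₀)/kT] = 0.0882.
⇒ (E₃−E₀)/kT = ln((1/3)/0.0882) = ln(3.7793) = 1.3295.
kT = 5.5ε / 1.3295 = 4.14 ε.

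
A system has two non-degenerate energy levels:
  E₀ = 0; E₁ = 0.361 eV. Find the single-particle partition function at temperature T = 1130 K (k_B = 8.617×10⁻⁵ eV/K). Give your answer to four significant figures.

k_BT = 8.617×10⁻⁵ × 1130 K = 0.0973721 eV.
Eᵢ/kT = 0, 3.70743.
Z = Σ e^(−Eᵢ/kT) = e^(−0) + e^(−3.70743) = 1.00000 + 0.0245405 = 1.02454.

Z = 1.025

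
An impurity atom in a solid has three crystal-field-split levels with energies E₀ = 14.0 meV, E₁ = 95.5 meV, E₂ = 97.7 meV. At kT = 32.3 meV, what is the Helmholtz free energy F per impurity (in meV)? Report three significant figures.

9.34 meV

Eᵢ/kT = 0.43344, 2.9567, 3.0248.
Z = Σ e^(−Eᵢ/kT) = e^(−0.43344) + e^(−2.9567) + e^(−3.0248) = 0.64828 + 0.051990 + 0.048568 = 0.74884.
F = −kT ln Z = −32.3 × ln(0.74884) = −32.3 × -0.28923 = 9.34 meV.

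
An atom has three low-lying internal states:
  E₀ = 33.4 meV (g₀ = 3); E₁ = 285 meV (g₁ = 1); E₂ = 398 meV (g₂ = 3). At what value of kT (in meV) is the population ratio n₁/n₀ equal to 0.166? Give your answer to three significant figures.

n₁/n₀ = (g₁/g₀) exp[−(E₁−E₀)/kT] = 0.166.
⇒ (E₁−E₀)/kT = ln((1/3)/0.166) = ln(2.0080) = 0.69714.
kT = 251.6 meV / 0.69714 = 361 meV.

361 meV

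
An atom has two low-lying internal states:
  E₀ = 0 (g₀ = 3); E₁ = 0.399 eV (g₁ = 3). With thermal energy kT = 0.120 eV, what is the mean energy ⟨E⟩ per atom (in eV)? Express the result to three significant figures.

Eᵢ/kT = 0, 3.3250.
Z = Σ gᵢe^(−Eᵢ/kT) = 3·e^(−0) + 3·e^(−3.3250) = 3.0000 + 0.10792 = 3.1079.
⟨E⟩ = Σ Eᵢ gᵢe^(−Eᵢ/kT) / Z = (0·3.0000 + 0.399·0.10792) / 3.1079 = 0.0139 eV.

0.0139 eV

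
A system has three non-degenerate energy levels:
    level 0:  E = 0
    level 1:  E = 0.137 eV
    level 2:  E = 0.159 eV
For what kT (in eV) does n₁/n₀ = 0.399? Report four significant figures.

0.1491 eV

n₁/n₀ = exp[−(E₁−E₀)/kT] = 0.399.
⇒ (E₁−E₀)/kT = ln(1/0.399) = ln(2.50627) = 0.918796.
kT = 0.137 eV / 0.918796 = 0.1491 eV.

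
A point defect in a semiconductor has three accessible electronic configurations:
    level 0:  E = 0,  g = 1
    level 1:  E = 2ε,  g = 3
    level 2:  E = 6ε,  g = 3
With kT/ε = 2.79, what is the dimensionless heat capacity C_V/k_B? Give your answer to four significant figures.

0.4318

Eᵢ/kT = 0, 0.716846, 2.15054.
Z = Σ gᵢe^(−Eᵢ/kT) = 1·e^(−0) + 3·e^(−0.716846) + 3·e^(−2.15054) = 1.00000 + 1.46487 + 0.349264 = 2.81413.
⟨E⟩ = 1.78575 ε, ⟨E²⟩ = 6.55015 ε².
C_V/k_B = (⟨E²⟩ − ⟨E⟩²)/(kT)² = (6.55015 − 3.18890)/7.78410 = 0.4318.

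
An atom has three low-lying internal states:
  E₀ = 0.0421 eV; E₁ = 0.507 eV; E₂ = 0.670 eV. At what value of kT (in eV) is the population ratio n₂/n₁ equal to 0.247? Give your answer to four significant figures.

n₂/n₁ = exp[−(E₂−E₁)/kT] = 0.247.
⇒ (E₂−E₁)/kT = ln(1/0.247) = ln(4.04858) = 1.39837.
kT = 0.163 eV / 1.39837 = 0.1166 eV.

0.1166 eV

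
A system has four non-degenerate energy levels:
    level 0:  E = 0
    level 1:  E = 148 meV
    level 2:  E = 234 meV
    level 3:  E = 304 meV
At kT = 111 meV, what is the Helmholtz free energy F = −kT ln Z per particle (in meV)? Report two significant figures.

Eᵢ/kT = 0, 1.333, 2.108, 2.739.
Z = Σ e^(−Eᵢ/kT) = e^(−0) + e^(−1.333) + e^(−2.108) + e^(−2.739) = 1.000 + 0.2637 + 0.1215 + 0.06463 = 1.450.
F = −kT ln Z = −111 × ln(1.450) = −111 × 0.3716 = -41 meV.

-41 meV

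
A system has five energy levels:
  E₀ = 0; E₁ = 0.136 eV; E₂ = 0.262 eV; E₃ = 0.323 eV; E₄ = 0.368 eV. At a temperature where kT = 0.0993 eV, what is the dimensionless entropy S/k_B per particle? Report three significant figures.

Eᵢ/kT = 0, 1.3696, 2.6385, 3.2528, 3.7059.
Z = Σ e^(−Eᵢ/kT) = e^(−0) + e^(−1.3696) + e^(−2.6385) + e^(−3.2528) + e^(−3.7059) = 1.0000 + 0.25421 + 0.071468 + 0.038666 + 0.024578 = 1.3889.
⟨E⟩ = Σ EᵢPᵢ = 0.053878 eV.
S/k_B = ln Z + ⟨E⟩/kT = ln(1.3889) + 0.053878/0.0993 = 0.32851 + 0.54258 = 0.871.

0.871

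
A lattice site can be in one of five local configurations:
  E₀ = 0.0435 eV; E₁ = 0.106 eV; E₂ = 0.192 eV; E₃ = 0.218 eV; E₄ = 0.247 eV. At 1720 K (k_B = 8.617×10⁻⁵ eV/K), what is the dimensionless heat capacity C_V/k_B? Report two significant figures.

0.26

k_BT = 8.617×10⁻⁵ × 1720 K = 0.1482 eV.
Eᵢ/kT = 0.2935, 0.7152, 1.296, 1.471, 1.667.
Z = Σ e^(−Eᵢ/kT) = e^(−0.2935) + e^(−0.7152) + e^(−1.296) + e^(−1.471) + e^(−1.667) = 0.7456 + 0.4891 + 0.2736 + 0.2297 + 0.1888 = 1.927.
⟨E⟩ = 0.1212 eV, ⟨E²⟩ = 0.02046 eV².
C_V/k_B = (⟨E²⟩ − ⟨E⟩²)/(kT)² = (0.02046 − 0.01469)/0.02196 = 0.26.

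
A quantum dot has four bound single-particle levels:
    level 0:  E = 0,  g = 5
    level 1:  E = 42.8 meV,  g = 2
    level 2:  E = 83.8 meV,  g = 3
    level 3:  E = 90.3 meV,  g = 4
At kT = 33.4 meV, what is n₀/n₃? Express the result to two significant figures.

19

n₀/n₃ = (g₀/g₃) exp[−(E₀−E₃)/kT] = (5/4) × exp(−(-90.3 meV)/(33.4 meV)) = (5/4) × exp(2.704) = 19.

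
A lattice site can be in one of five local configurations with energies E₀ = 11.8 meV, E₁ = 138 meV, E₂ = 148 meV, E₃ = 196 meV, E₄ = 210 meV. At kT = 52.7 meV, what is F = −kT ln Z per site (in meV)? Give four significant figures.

1.310 meV

Eᵢ/kT = 0.223909, 2.61860, 2.80835, 3.71917, 3.98482.
Z = Σ e^(−Eᵢ/kT) = e^(−0.223909) + e^(−2.61860) + e^(−2.80835) + e^(−3.71917) + e^(−3.98482) = 0.799388 + 0.0729049 + 0.0603044 + 0.0242541 + 0.0185958 = 0.975447.
F = −kT ln Z = −52.7 × ln(0.975447) = −52.7 × -0.0248595 = 1.310 meV.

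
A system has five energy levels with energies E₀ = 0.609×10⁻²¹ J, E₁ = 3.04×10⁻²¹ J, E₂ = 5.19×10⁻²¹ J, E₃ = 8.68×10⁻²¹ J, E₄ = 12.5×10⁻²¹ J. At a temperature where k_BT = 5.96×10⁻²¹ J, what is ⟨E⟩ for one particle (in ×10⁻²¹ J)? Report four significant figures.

3.559 ×10⁻²¹ J

Eᵢ/kT = 0.102181, 0.510067, 0.870805, 1.45638, 2.09732.
Z = Σ e^(−Eᵢ/kT) = e^(−0.102181) + e^(−0.510067) + e^(−0.870805) + e^(−1.45638) + e^(−2.09732) = 0.902866 + 0.600455 + 0.418614 + 0.233078 + 0.122785 = 2.27780.
⟨E⟩ = Σ Eᵢ e^(−Eᵢ/kT) / Z = (0.609·0.902866 + 3.04·0.600455 + 5.19·0.418614 + 8.68·0.233078 + 12.5·0.122785) / 2.27780 = 3.559 ×10⁻²¹ J.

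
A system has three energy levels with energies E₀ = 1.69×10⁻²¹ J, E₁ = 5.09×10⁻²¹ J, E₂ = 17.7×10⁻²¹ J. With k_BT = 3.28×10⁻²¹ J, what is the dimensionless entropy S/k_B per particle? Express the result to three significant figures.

0.606

Eᵢ/kT = 0.51524, 1.5518, 5.3963.
Z = Σ e^(−Eᵢ/kT) = e^(−0.51524) + e^(−1.5518) + e^(−5.3963) = 0.59736 + 0.21187 + 0.0045333 = 0.81376.
⟨E⟩ = Σ EᵢPᵢ = 2.6644 ×10⁻²¹ J.
S/k_B = ln Z + ⟨E⟩/kT = ln(0.81376) + 2.6644/3.28 = -0.20609 + 0.81232 = 0.606.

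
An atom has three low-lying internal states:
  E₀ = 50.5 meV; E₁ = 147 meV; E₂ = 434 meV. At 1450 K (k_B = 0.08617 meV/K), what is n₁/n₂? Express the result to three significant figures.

9.94

k_BT = 0.08617 × 1450 K = 124.95 meV.
n₁/n₂ = exp[−(E₁−E₂)/kT] = exp(−(-287 meV)/(124.95 meV)) = exp(2.2969) = 9.94.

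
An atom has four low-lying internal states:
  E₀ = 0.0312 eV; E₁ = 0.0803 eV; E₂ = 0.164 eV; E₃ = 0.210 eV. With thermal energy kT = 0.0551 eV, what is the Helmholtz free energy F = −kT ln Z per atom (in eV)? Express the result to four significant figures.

0.007446 eV

Eᵢ/kT = 0.566243, 1.45735, 2.97641, 3.81125.
Z = Σ e^(−Eᵢ/kT) = e^(−0.566243) + e^(−1.45735) + e^(−2.97641) + e^(−3.81125) = 0.567654 + 0.232853 + 0.0509755 + 0.0221205 = 0.873603.
F = −kT ln Z = −0.0551 × ln(0.873603) = −0.0551 × -0.135129 = 0.007446 eV.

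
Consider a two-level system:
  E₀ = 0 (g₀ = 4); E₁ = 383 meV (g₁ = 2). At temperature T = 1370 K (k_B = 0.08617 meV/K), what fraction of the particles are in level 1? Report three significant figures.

0.0191

k_BT = 0.08617 × 1370 K = 118.05 meV.
Eᵢ/kT = 0, 3.2444.
Z = Σ gᵢe^(−Eᵢ/kT) = 4·e^(−0) + 2·e^(−3.2444) = 4.0000 + 0.077984 = 4.0780.
P₁ = g₁ e^(−E₁/kT) / Z = 0.077984/4.0780 = 0.0191.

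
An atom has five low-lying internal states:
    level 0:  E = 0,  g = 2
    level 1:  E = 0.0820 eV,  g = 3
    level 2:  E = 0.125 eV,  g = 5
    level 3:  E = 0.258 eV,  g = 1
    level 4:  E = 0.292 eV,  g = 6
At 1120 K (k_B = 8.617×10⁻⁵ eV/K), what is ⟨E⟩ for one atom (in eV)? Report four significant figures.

0.07565 eV

k_BT = 8.617×10⁻⁵ × 1120 K = 0.0965104 eV.
Eᵢ/kT = 0, 0.849649, 1.29520, 2.67329, 3.02558.
Z = Σ gᵢe^(−Eᵢ/kT) = 2·e^(−0) + 3·e^(−0.849649) + 5·e^(−1.29520) + 1·e^(−2.67329) + 6·e^(−3.02558) = 2.00000 + 1.28269 + 1.36922 + 0.0690248 + 0.291178 = 5.01211.
⟨E⟩ = Σ Eᵢ gᵢe^(−Eᵢ/kT) / Z = (0·2.00000 + 0.0820·1.28269 + 0.125·1.36922 + 0.258·0.0690248 + 0.292·0.291178) / 5.01211 = 0.07565 eV.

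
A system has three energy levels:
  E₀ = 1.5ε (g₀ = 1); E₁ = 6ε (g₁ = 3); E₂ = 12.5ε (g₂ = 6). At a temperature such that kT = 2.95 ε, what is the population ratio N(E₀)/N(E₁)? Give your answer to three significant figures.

n₀/n₁ = (g₀/g₁) exp[−(E₀−E₁)/kT] = (1/3) × exp(−(-4.5ε)/(2.95ε)) = (1/3) × exp(1.5254) = 1.53.

1.53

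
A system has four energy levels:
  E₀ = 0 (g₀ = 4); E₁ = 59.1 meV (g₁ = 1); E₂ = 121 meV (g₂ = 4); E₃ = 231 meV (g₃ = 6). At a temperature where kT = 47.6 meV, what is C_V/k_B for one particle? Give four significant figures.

0.6815

Eᵢ/kT = 0, 1.24160, 2.54202, 4.85294.
Z = Σ gᵢe^(−Eᵢ/kT) = 4·e^(−0) + 1·e^(−1.24160) + 4·e^(−2.54202) + 6·e^(−4.85294) = 4.00000 + 0.288922 + 0.314829 + 0.0468324 = 4.65058.
⟨E⟩ = 14.1892 meV, ⟨E²⟩ = 1745.50 meV².
C_V/k_B = (⟨E²⟩ − ⟨E⟩²)/(kT)² = (1745.50 − 201.333)/2265.76 = 0.6815.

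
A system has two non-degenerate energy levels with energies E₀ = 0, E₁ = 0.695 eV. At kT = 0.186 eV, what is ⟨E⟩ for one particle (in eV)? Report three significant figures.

Eᵢ/kT = 0, 3.7366.
Z = Σ e^(−Eᵢ/kT) = e^(−0) + e^(−3.7366) = 1.0000 + 0.023835 = 1.0238.
⟨E⟩ = Σ Eᵢ e^(−Eᵢ/kT) / Z = (0·1.0000 + 0.695·0.023835) / 1.0238 = 0.0162 eV.

0.0162 eV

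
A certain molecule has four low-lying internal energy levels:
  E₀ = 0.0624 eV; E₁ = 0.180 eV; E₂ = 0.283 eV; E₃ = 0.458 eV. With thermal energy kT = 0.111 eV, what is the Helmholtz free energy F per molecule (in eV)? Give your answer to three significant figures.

Eᵢ/kT = 0.56216, 1.6216, 2.5495, 4.1261.
Z = Σ e^(−Eᵢ/kT) = e^(−0.56216) + e^(−1.6216) + e^(−2.5495) + e^(−4.1261) = 0.56998 + 0.19758 + 0.078121 + 0.016146 = 0.86183.
F = −kT ln Z = −0.111 × ln(0.86183) = −0.111 × -0.14870 = 0.0165 eV.

0.0165 eV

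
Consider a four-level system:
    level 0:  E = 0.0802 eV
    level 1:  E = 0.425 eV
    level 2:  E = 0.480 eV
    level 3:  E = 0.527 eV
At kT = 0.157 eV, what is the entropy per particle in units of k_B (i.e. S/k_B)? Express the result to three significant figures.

Eᵢ/kT = 0.51083, 2.7070, 3.0573, 3.3567.
Z = Σ e^(−Eᵢ/kT) = e^(−0.51083) + e^(−2.7070) + e^(−3.0573) + e^(−3.3567) = 0.60000 + 0.066737 + 0.047014 + 0.034850 = 0.74860.
⟨E⟩ = Σ EᵢPᵢ = 0.15685 eV.
S/k_B = ln Z + ⟨E⟩/kT = ln(0.74860) + 0.15685/0.157 = -0.28955 + 0.99904 = 0.709.

0.709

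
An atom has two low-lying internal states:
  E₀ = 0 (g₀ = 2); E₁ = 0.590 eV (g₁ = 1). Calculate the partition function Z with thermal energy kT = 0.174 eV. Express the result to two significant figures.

Z = 2.0

Eᵢ/kT = 0, 3.391.
Z = Σ gᵢe^(−Eᵢ/kT) = 2·e^(−0) + 1·e^(−3.391) = 2.000 + 0.03367 = 2.034.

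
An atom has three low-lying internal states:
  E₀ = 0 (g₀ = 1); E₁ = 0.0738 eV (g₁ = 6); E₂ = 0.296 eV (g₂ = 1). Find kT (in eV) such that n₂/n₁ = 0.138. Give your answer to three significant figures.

n₂/n₁ = (g₂/g₁) exp[−(E₂−E₁)/kT] = 0.138.
⇒ (E₂−E₁)/kT = ln((1/6)/0.138) = ln(1.2077) = 0.18872.
kT = 0.2222 eV / 0.18872 = 1.18 eV.

1.18 eV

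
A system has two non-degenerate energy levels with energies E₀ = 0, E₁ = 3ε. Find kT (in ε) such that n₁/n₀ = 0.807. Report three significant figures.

n₁/n₀ = exp[−(E₁−E₀)/kT] = 0.807.
⇒ (E₁−E₀)/kT = ln(1/0.807) = ln(1.2392) = 0.21447.
kT = 3ε / 0.21447 = 14.0 ε.

14.0 ε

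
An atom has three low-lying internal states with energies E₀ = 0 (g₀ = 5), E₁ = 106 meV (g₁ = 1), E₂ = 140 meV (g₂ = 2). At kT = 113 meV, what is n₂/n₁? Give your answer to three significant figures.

1.48

n₂/n₁ = (g₂/g₁) exp[−(E₂−E₁)/kT] = (2/1) × exp(−(34 meV)/(113 meV)) = (2/1) × exp(-0.30088) = 1.48.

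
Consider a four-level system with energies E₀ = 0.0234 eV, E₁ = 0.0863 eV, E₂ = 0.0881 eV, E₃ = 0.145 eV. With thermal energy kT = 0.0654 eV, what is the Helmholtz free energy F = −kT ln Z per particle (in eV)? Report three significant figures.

-0.0189 eV

Eᵢ/kT = 0.35780, 1.3196, 1.3471, 2.2171.
Z = Σ e^(−Eᵢ/kT) = e^(−0.35780) + e^(−1.3196) + e^(−1.3471) + e^(−2.2171) = 0.69921 + 0.26724 + 0.25999 + 0.10892 = 1.3354.
F = −kT ln Z = −0.0654 × ln(1.3354) = −0.0654 × 0.28923 = -0.0189 eV.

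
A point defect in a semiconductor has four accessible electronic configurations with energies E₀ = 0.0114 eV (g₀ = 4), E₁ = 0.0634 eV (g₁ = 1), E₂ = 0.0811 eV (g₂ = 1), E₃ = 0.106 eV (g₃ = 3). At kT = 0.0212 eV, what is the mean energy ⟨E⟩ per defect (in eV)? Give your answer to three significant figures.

0.0139 eV

Eᵢ/kT = 0.53774, 2.9906, 3.8255, 5.0000.
Z = Σ gᵢe^(−Eᵢ/kT) = 4·e^(−0.53774) + 1·e^(−2.9906) + 1·e^(−3.8255) + 3·e^(−5.0000) = 2.3363 + 0.050257 + 0.021808 + 0.020214 = 2.4286.
⟨E⟩ = Σ Eᵢ gᵢe^(−Eᵢ/kT) / Z = (0.0114·2.3363 + 0.0634·0.050257 + 0.0811·0.021808 + 0.106·0.020214) / 2.4286 = 0.0139 eV.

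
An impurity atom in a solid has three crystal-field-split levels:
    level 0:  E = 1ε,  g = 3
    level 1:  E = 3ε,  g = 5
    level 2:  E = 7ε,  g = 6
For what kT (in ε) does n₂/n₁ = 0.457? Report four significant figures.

n₂/n₁ = (g₂/g₁) exp[−(E₂−E₁)/kT] = 0.457.
⇒ (E₂−E₁)/kT = ln((6/5)/0.457) = ln(2.62582) = 0.965393.
kT = 4ε / 0.965393 = 4.143 ε.

4.143 ε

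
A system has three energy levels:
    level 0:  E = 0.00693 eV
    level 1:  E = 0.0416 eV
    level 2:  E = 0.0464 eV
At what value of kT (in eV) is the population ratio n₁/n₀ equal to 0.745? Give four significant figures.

n₁/n₀ = exp[−(E₁−E₀)/kT] = 0.745.
⇒ (E₁−E₀)/kT = ln(1/0.745) = ln(1.34228) = 0.294370.
kT = 0.03467 eV / 0.294370 = 0.1178 eV.

0.1178 eV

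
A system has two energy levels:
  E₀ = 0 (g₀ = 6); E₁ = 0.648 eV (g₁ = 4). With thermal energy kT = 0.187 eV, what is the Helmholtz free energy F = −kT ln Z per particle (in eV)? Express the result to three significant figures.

Eᵢ/kT = 0, 3.4652.
Z = Σ gᵢe^(−Eᵢ/kT) = 6·e^(−0) + 4·e^(−3.4652) = 6.0000 + 0.12507 = 6.1251.
F = −kT ln Z = −0.187 × ln(6.1251) = −0.187 × 1.8124 = -0.339 eV.

-0.339 eV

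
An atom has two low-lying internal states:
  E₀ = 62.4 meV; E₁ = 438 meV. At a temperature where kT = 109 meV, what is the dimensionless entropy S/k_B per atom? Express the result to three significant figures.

Eᵢ/kT = 0.57248, 4.0183.
Z = Σ e^(−Eᵢ/kT) = e^(−0.57248) + e^(−4.0183) = 0.56412 + 0.017984 = 0.58210.
⟨E⟩ = Σ EᵢPᵢ = 74.005 meV.
S/k_B = ln Z + ⟨E⟩/kT = ln(0.58210) + 74.005/109 = -0.54111 + 0.67894 = 0.138.

0.138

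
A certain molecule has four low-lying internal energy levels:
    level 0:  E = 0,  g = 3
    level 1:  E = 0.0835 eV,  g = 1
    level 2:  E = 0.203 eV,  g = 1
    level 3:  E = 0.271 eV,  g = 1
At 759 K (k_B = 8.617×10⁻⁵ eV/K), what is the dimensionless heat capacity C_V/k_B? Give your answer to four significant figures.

k_BT = 8.617×10⁻⁵ × 759 K = 0.0654030 eV.
Eᵢ/kT = 0, 1.27670, 3.10383, 4.14354.
Z = Σ gᵢe^(−Eᵢ/kT) = 3·e^(−0) + 1·e^(−1.27670) + 1·e^(−3.10383) + 1·e^(−4.14354) = 3.00000 + 0.278956 + 0.0448770 + 0.0158666 = 3.33970.
⟨E⟩ = 0.0109898 eV, ⟨E²⟩ = 0.00148503 eV².
C_V/k_B = (⟨E²⟩ − ⟨E⟩²)/(kT)² = (0.00148503 − 0.000120776)/0.00427755 = 0.3189.

0.3189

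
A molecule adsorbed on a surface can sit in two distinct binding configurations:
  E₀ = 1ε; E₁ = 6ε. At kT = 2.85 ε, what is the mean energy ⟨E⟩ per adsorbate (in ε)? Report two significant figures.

Eᵢ/kT = 0.3509, 2.105.
Z = Σ e^(−Eᵢ/kT) = e^(−0.3509) + e^(−2.105) = 0.7041 + 0.1218 = 0.8259.
⟨E⟩ = Σ Eᵢ e^(−Eᵢ/kT) / Z = (1·0.7041 + 6·0.1218) / 0.8259 = 1.7 ε.

1.7 ε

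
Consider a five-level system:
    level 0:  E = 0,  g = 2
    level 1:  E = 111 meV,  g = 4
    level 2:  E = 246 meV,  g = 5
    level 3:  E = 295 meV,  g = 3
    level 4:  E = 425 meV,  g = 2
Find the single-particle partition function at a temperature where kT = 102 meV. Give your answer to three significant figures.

Eᵢ/kT = 0, 1.0882, 2.4118, 2.8922, 4.1667.
Z = Σ gᵢe^(−Eᵢ/kT) = 2·e^(−0) + 4·e^(−1.0882) + 5·e^(−2.4118) + 3·e^(−2.8922) + 2·e^(−4.1667) = 2.0000 + 1.3473 + 0.44827 + 0.16636 + 0.031007 = 3.9929.

Z = 3.99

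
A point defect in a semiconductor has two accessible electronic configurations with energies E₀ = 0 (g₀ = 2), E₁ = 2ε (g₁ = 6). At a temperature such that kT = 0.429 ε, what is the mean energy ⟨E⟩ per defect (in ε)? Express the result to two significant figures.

Eᵢ/kT = 0, 4.662.
Z = Σ gᵢe^(−Eᵢ/kT) = 2·e^(−0) + 6·e^(−4.662) = 2.000 + 0.05669 = 2.057.
⟨E⟩ = Σ Eᵢ gᵢe^(−Eᵢ/kT) / Z = (0·2.000 + 2·0.05669) / 2.057 = 0.055 ε.

0.055 ε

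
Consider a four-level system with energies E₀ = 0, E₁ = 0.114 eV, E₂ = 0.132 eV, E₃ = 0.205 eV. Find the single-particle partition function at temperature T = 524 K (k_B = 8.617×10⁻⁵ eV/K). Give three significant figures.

k_BT = 8.617×10⁻⁵ × 524 K = 0.045153 eV.
Eᵢ/kT = 0, 2.5247, 2.9234, 4.5401.
Z = Σ e^(−Eᵢ/kT) = e^(−0) + e^(−2.5247) + e^(−2.9234) + e^(−4.5401) = 1.0000 + 0.080082 + 0.053751 + 0.010672 = 1.1445.

Z = 1.14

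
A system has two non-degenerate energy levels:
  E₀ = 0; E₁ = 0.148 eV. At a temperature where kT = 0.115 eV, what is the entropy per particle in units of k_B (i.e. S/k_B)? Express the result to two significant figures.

0.52

Eᵢ/kT = 0, 1.287.
Z = Σ e^(−Eᵢ/kT) = e^(−0) + e^(−1.287) = 1.000 + 0.2761 = 1.276.
⟨E⟩ = Σ EᵢPᵢ = 0.03202 eV.
S/k_B = ln Z + ⟨E⟩/kT = ln(1.276) + 0.03202/0.115 = 0.2437 + 0.2784 = 0.52.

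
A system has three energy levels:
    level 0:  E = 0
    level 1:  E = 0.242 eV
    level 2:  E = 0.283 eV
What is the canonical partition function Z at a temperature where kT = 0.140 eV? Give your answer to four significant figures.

Eᵢ/kT = 0, 1.72857, 2.02143.
Z = Σ e^(−Eᵢ/kT) = e^(−0) + e^(−1.72857) + e^(−2.02143) = 1.00000 + 0.177538 + 0.132466 = 1.31000.

Z = 1.310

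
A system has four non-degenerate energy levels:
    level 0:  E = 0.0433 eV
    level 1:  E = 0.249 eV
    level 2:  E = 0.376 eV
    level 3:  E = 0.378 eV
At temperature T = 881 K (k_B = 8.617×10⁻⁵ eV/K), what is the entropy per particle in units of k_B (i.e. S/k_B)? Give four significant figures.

0.3519

k_BT = 8.617×10⁻⁵ × 881 K = 0.0759158 eV.
Eᵢ/kT = 0.570369, 3.27995, 4.95286, 4.97920.
Z = Σ e^(−Eᵢ/kT) = e^(−0.570369) + e^(−3.27995) + e^(−4.95286) + e^(−4.97920) = 0.565317 + 0.0376301 + 0.00706318 + 0.00687956 = 0.616890.
⟨E⟩ = Σ EᵢPᵢ = 0.0633895 eV.
S/k_B = ln Z + ⟨E⟩/kT = ln(0.616890) + 0.0633895/0.0759158 = -0.483065 + 0.834997 = 0.3519.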